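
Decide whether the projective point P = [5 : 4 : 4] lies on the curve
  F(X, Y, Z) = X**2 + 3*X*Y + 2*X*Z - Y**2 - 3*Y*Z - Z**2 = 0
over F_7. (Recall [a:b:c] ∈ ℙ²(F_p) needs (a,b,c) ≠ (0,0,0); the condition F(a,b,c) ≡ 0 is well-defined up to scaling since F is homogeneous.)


F(5,4,4) ≡ 3 (mod 7); P is NOT on the curve.

Evaluate F(5, 4, 4) term-by-term (mod 7).
  X**2 ↦ 1·25·1·1 = 25
  3*X*Y ↦ 3·5·4·1 = 60
  2*X*Z ↦ 2·5·1·4 = 40
  -Y**2 ↦ -1·1·16·1 = -16
  -3*Y*Z ↦ -3·1·4·4 = -48
  -Z**2 ↦ -1·1·1·16 = -16
Sum: F(5, 4, 4) = (25) + (60) + (40) + (-16) + (-48) + (-16) = 45.
Reducing mod 7: 45 ≡ 3 (mod 7).
Since F(a, b, c) ≡ 3 ≠ 0 (mod 7), P does NOT lie on the curve.


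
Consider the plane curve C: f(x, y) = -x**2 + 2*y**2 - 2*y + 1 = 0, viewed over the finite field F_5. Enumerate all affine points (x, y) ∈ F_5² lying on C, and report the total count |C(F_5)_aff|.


Affine F_5-points: {(0, 2), (0, 4), (1, 0), (1, 1), (4, 0), (4, 1)}; count = 6.

For each of the 25 pairs (x, y) ∈ F_5², evaluate f(x, y) mod 5. Record the zeros.
  x = 0: [0↦1, 1↦1, 2↦0, 3↦3, 4↦0]  zeros at y ∈ {2, 4}
  x = 1: [0↦0, 1↦0, 2↦4, 3↦2, 4↦4]  zeros at y ∈ {0, 1}
  x = 2: [0↦2, 1↦2, 2↦1, 3↦4, 4↦1]  zeros at y ∈ ∅
  x = 3: [0↦2, 1↦2, 2↦1, 3↦4, 4↦1]  zeros at y ∈ ∅
  x = 4: [0↦0, 1↦0, 2↦4, 3↦2, 4↦4]  zeros at y ∈ {0, 1}
Collecting zeros: affine points = {(0, 2), (0, 4), (1, 0), (1, 1), (4, 0), (4, 1)}.
Total count |C(F_5)_aff| = 6.


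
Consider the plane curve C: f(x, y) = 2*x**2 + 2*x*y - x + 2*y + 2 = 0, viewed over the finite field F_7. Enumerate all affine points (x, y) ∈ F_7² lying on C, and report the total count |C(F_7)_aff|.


Affine F_7-points: {(0, 6), (1, 1), (2, 1), (3, 4), (4, 4), (5, 6)}; count = 6.

For each of the 49 pairs (x, y) ∈ F_7², evaluate f(x, y) mod 7. Record the zeros.
  x = 0: [0↦2, 1↦4, 2↦6, 3↦1, 4↦3, 5↦5, 6↦0]  zeros at y ∈ {6}
  x = 1: [0↦3, 1↦0, 2↦4, 3↦1, 4↦5, 5↦2, 6↦6]  zeros at y ∈ {1}
  x = 2: [0↦1, 1↦0, 2↦6, 3↦5, 4↦4, 5↦3, 6↦2]  zeros at y ∈ {1}
  x = 3: [0↦3, 1↦4, 2↦5, 3↦6, 4↦0, 5↦1, 6↦2]  zeros at y ∈ {4}
  x = 4: [0↦2, 1↦5, 2↦1, 3↦4, 4↦0, 5↦3, 6↦6]  zeros at y ∈ {4}
  x = 5: [0↦5, 1↦3, 2↦1, 3↦6, 4↦4, 5↦2, 6↦0]  zeros at y ∈ {6}
  x = 6: [0↦5, 1↦5, 2↦5, 3↦5, 4↦5, 5↦5, 6↦5]  zeros at y ∈ ∅
Collecting zeros: affine points = {(0, 6), (1, 1), (2, 1), (3, 4), (4, 4), (5, 6)}.
Total count |C(F_7)_aff| = 6.


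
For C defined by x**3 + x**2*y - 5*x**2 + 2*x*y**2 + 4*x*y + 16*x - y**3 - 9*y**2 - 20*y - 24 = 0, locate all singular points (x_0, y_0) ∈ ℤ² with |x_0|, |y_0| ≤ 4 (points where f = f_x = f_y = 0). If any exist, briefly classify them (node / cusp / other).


Singular points: {(2, -2)}; classification: node.

Compute partial derivatives:
  f_x = 3*x**2 + 2*x*y - 10*x + 2*y**2 + 4*y + 16.
  f_y = x**2 + 4*x*y + 4*x - 3*y**2 - 18*y - 20.
Scan x_0 ∈ {−4, ..., 4}. For each x_0, f_y(x_0, y) is a polynomial in y; find its integer roots y ∈ {−4, ..., 4}, then test f_x and f at those candidates.
  x = -4: f_y(-4, y) = -3*y**2 - 34*y - 20; no integer root y with |y| ≤ 4.
  x = -3: f_y(-3, y) = -3*y**2 - 30*y - 23; no integer root y with |y| ≤ 4.
  x = -2: f_y(-2, y) = -3*y**2 - 26*y - 24; no integer root y with |y| ≤ 4.
  x = -1: f_y(-1, y) = -3*y**2 - 22*y - 23; no integer root y with |y| ≤ 4.
  x = 0: f_y(0, y) = -3*y**2 - 18*y - 20; no integer root y with |y| ≤ 4.
  x = 1: f_y(1, y) = -3*y**2 - 14*y - 15; vanishes at y ∈ {-3}. (1, -3): f_x = 9 ≠ 0.
  x = 2: f_y(2, y) = -3*y**2 - 10*y - 8; vanishes at y ∈ {-2}. (2, -2): f_x = 0, f = 0 — SINGULAR.
  x = 3: f_y(3, y) = -3*y**2 - 6*y + 1; no integer root y with |y| ≤ 4.
  x = 4: f_y(4, y) = -3*y**2 - 2*y + 12; no integer root y with |y| ≤ 4.
Only singular point on the grid: (2, -2).
Classify: substitute x = 2 + u, y = -2 + v and expand: f = u**3 + u**2*v - u**2 + 2*u*v**2 - v**3 + v**2.
No constant or linear terms (consistent with a singular point). Quadratic part: -u**2 + v**2. Cubic part: u**3 + u**2*v + 2*u*v**2 - v**3.
The quadratic part v**2 - u**2 = (v − u)(v + u) splits into two distinct linear factors, so there are two distinct tangent lines y − -2 = ±(x − 2) — this is a node (ordinary double point).
Classification: node.


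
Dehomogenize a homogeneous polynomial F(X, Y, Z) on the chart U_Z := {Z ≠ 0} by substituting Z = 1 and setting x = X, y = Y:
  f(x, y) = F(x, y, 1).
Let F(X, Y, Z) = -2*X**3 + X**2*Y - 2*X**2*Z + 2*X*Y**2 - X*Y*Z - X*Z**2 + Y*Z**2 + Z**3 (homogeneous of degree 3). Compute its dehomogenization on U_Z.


f(x, y) = -2*x**3 + x**2*y - 2*x**2 + 2*x*y**2 - x*y - x + y + 1

On U_Z we set Z = 1. Each monomial c·X^i·Y^j·Z^k in F becomes c·x^i·y^j·1^k = c·x^i·y^j.
Substituting Z = 1: F(X, Y, 1) = -2*x**3 + x**2*y - 2*x**2 + 2*x*y**2 - x*y - x + y + 1.
Note: deg(f) ≤ deg(F) = 3; strict inequality happens when F is divisible by Z (lost terms).


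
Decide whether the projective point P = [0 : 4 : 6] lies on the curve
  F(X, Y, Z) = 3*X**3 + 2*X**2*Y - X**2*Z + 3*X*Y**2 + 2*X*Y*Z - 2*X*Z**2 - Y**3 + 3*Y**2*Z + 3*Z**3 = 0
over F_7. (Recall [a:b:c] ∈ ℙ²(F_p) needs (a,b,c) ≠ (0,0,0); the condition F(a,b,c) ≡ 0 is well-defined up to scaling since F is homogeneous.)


F(0,4,6) ≡ 4 (mod 7); P is NOT on the curve.

Evaluate F(0, 4, 6) term-by-term (mod 7).
  3*X**3 ↦ 3·0·1·1 = 0
  2*X**2*Y ↦ 2·0·4·1 = 0
  -X**2*Z ↦ -1·0·1·6 = 0
  3*X*Y**2 ↦ 3·0·16·1 = 0
  2*X*Y*Z ↦ 2·0·4·6 = 0
  -2*X*Z**2 ↦ -2·0·1·36 = 0
  -Y**3 ↦ -1·1·64·1 = -64
  3*Y**2*Z ↦ 3·1·16·6 = 288
  3*Z**3 ↦ 3·1·1·216 = 648
Sum: F(0, 4, 6) = (0) + (0) + (0) + (0) + (0) + (0) + (-64) + (288) + (648) = 872.
Reducing mod 7: 872 ≡ 4 (mod 7).
Since F(a, b, c) ≡ 4 ≠ 0 (mod 7), P does NOT lie on the curve.


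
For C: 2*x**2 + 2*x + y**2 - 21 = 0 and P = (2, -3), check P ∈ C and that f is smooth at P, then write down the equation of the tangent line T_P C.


Tangent line at P: 10*x - 6*y - 38 = 0.

Step 1: f(2, -3) = 0, so P lies on C.
Step 2: partial derivatives
  f_x(x, y) = 4*x + 2, f_y(x, y) = 2*y.
  f_x(P) = 10, f_y(P) = -6 (gradient nonzero, so P is smooth).
Step 3: tangent line at P: 10·(x − 2) + -6·(y − -3) = 0.
Expanding: 10*x - 6*y - 38 = 0.


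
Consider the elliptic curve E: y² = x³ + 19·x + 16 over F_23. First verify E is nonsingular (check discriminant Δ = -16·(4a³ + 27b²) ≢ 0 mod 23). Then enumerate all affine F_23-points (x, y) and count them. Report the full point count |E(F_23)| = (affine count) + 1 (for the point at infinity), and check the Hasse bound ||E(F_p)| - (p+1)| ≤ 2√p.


Affine points = {(0, 4), (0, 19), (1, 6), (1, 17), (2, 4), (2, 19), (3, 10), (3, 13), (4, 8), (4, 15), (5, 11), (5, 12), (6, 1), (6, 22), (7, 3), (7, 20), (8, 6), (8, 17), (14, 6), (14, 17), (16, 0), (17, 10), (17, 13), (18, 7), (18, 16), (20, 1), (20, 22), (21, 4), (21, 19)}; affine count = 29; |E(F_23)| = 30.

Discriminant check: Δ ∝ 4a³ + 27b² = 4·19³ + 27·16² = 4·6859 + 27·256 ≡ 9 (mod 23). Nonzero ⇒ E is nonsingular.
For each x ∈ F_23, compute rhs = x³ + 19·x + 16 mod 23, then count y ∈ F_23 with y² ≡ rhs.
  x = 0: rhs = 16, matching y values: 4, 19 (2 points).
  x = 1: rhs = 13, matching y values: 6, 17 (2 points).
  x = 2: rhs = 16, matching y values: 4, 19 (2 points).
  x = 3: rhs = 8, matching y values: 10, 13 (2 points).
  x = 4: rhs = 18, matching y values: 8, 15 (2 points).
  x = 5: rhs = 6, matching y values: 11, 12 (2 points).
  x = 6: rhs = 1, matching y values: 1, 22 (2 points).
  x = 7: rhs = 9, matching y values: 3, 20 (2 points).
  x = 8: rhs = 13, matching y values: 6, 17 (2 points).
  x = 9: rhs = 19, matching y values: none (0 points).
  x = 10: rhs = 10, matching y values: none (0 points).
  x = 11: rhs = 15, matching y values: none (0 points).
  x = 12: rhs = 17, matching y values: none (0 points).
  x = 13: rhs = 22, matching y values: none (0 points).
  x = 14: rhs = 13, matching y values: 6, 17 (2 points).
  x = 15: rhs = 19, matching y values: none (0 points).
  x = 16: rhs = 0, matching y values: 0 (1 points).
  x = 17: rhs = 8, matching y values: 10, 13 (2 points).
  x = 18: rhs = 3, matching y values: 7, 16 (2 points).
  x = 19: rhs = 14, matching y values: none (0 points).
  x = 20: rhs = 1, matching y values: 1, 22 (2 points).
  x = 21: rhs = 16, matching y values: 4, 19 (2 points).
  x = 22: rhs = 19, matching y values: none (0 points).
Total affine count: 29.
Full point count |E(F_23)| = 29 + 1 = 30.
Hasse bound: |30 − (23+1)| = |6| = 6 ≤ 2√23 ≈ 9.5917 ✓.


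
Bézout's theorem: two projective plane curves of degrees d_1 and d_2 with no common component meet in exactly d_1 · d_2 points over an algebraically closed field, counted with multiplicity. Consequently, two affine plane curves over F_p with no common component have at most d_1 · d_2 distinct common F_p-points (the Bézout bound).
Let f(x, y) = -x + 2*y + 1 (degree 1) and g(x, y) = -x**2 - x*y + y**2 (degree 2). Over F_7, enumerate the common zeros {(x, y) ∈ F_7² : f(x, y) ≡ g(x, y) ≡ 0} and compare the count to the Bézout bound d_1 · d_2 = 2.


Common zeros: ∅; count = 0; Bézout bound = 2.

deg(f) = 1, deg(g) = 2, so Bézout bound = 2.
Scan x ∈ F_7. For each x, list the y ∈ F_7 with f(x, y) ≡ 0 and those with g(x, y) ≡ 0 (mod 7); the common zeros in that column are the intersection.
  x = 0: f ≡ 0 at y ∈ {3}; g ≡ 0 at y ∈ {0}; common: ∅.
  x = 1: f ≡ 0 at y ∈ {0}; g ≡ 0 at y ∈ ∅; common: ∅.
  x = 2: f ≡ 0 at y ∈ {4}; g ≡ 0 at y ∈ ∅; common: ∅.
  x = 3: f ≡ 0 at y ∈ {1}; g ≡ 0 at y ∈ ∅; common: ∅.
  x = 4: f ≡ 0 at y ∈ {5}; g ≡ 0 at y ∈ ∅; common: ∅.
  x = 5: f ≡ 0 at y ∈ {2}; g ≡ 0 at y ∈ ∅; common: ∅.
  x = 6: f ≡ 0 at y ∈ {6}; g ≡ 0 at y ∈ ∅; common: ∅.
Collecting: common zeros = ∅, so the count is 0.
Comparison with the Bézout bound: 0 ≤ 2 = deg(f)·deg(g), as expected for curves with no common component (the affine F_7-count falls short of the bound because intersections may lie at infinity, over extension fields, or carry multiplicity).


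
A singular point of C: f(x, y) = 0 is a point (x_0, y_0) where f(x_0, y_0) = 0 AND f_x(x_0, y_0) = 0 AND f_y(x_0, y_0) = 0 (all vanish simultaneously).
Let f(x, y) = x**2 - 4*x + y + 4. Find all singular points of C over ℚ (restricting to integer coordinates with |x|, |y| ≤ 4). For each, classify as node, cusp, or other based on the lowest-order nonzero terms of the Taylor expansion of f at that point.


No singular points in the scanned grid; C is smooth there.

Compute partial derivatives:
  f_x = 2*x - 4.
  f_y = 1.
f_y = 1 is a nonzero constant, so f_y never vanishes: no point (x, y) can satisfy f = f_x = f_y = 0. In particular no (x, y) ∈ {−4, ..., 4}² is singular; the curve is smooth.


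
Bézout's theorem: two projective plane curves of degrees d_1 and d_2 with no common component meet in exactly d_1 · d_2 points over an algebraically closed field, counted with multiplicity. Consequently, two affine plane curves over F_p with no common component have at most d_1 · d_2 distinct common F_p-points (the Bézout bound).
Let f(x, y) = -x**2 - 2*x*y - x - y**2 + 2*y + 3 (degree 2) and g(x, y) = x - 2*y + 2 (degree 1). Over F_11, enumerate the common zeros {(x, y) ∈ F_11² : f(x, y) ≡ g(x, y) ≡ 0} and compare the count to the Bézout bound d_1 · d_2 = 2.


Common zeros: {(2, 2), (4, 3)}; count = 2; Bézout bound = 2.

deg(f) = 2, deg(g) = 1, so Bézout bound = 2.
Scan x ∈ F_11. For each x, list the y ∈ F_11 with f(x, y) ≡ 0 and those with g(x, y) ≡ 0 (mod 11); the common zeros in that column are the intersection.
  x = 0: f ≡ 0 at y ∈ {3, 10}; g ≡ 0 at y ∈ {1}; common: ∅.
  x = 1: f ≡ 0 at y ∈ {1, 10}; g ≡ 0 at y ∈ {7}; common: ∅.
  x = 2: f ≡ 0 at y ∈ {2, 7}; g ≡ 0 at y ∈ {2}; common: {2}.
  x = 3: f ≡ 0 at y ∈ ∅; g ≡ 0 at y ∈ {8}; common: ∅.
  x = 4: f ≡ 0 at y ∈ {2, 3}; g ≡ 0 at y ∈ {3}; common: {3}.
  x = 5: f ≡ 0 at y ∈ {7}; g ≡ 0 at y ∈ {9}; common: ∅.
  x = 6: f ≡ 0 at y ∈ ∅; g ≡ 0 at y ∈ {4}; common: ∅.
  x = 7: f ≡ 0 at y ∈ {1, 9}; g ≡ 0 at y ∈ {10}; common: ∅.
  x = 8: f ≡ 0 at y ∈ ∅; g ≡ 0 at y ∈ {5}; common: ∅.
  x = 9: f ≡ 0 at y ∈ ∅; g ≡ 0 at y ∈ {0}; common: ∅.
  x = 10: f ≡ 0 at y ∈ ∅; g ≡ 0 at y ∈ {6}; common: ∅.
Collecting: common zeros = {(2, 2), (4, 3)}, so the count is 2.
Comparison with the Bézout bound: 2 ≤ 2 = deg(f)·deg(g), as expected for curves with no common component (the bound is attained).


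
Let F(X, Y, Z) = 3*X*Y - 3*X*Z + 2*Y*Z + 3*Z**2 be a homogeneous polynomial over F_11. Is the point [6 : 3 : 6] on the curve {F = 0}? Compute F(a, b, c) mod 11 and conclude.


F(6,3,6) ≡ 2 (mod 11); P is NOT on the curve.

Evaluate F(6, 3, 6) term-by-term (mod 11).
  3*X*Y ↦ 3·6·3·1 = 54
  -3*X*Z ↦ -3·6·1·6 = -108
  2*Y*Z ↦ 2·1·3·6 = 36
  3*Z**2 ↦ 3·1·1·36 = 108
Sum: F(6, 3, 6) = (54) + (-108) + (36) + (108) = 90.
Reducing mod 11: 90 ≡ 2 (mod 11).
Since F(a, b, c) ≡ 2 ≠ 0 (mod 11), P does NOT lie on the curve.


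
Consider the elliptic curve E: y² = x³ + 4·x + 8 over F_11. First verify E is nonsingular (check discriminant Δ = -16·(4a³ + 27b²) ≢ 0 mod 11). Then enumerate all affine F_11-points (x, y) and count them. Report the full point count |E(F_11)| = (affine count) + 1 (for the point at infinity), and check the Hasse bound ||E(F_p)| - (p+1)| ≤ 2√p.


Affine points = {(3, 5), (3, 6), (4, 0), (7, 4), (7, 7), (9, 5), (9, 6), (10, 5), (10, 6)}; affine count = 9; |E(F_11)| = 10.

Discriminant check: Δ ∝ 4a³ + 27b² = 4·4³ + 27·8² = 4·64 + 27·64 ≡ 4 (mod 11). Nonzero ⇒ E is nonsingular.
For each x ∈ F_11, compute rhs = x³ + 4·x + 8 mod 11, then count y ∈ F_11 with y² ≡ rhs.
  x = 0: rhs = 8, matching y values: none (0 points).
  x = 1: rhs = 2, matching y values: none (0 points).
  x = 2: rhs = 2, matching y values: none (0 points).
  x = 3: rhs = 3, matching y values: 5, 6 (2 points).
  x = 4: rhs = 0, matching y values: 0 (1 points).
  x = 5: rhs = 10, matching y values: none (0 points).
  x = 6: rhs = 6, matching y values: none (0 points).
  x = 7: rhs = 5, matching y values: 4, 7 (2 points).
  x = 8: rhs = 2, matching y values: none (0 points).
  x = 9: rhs = 3, matching y values: 5, 6 (2 points).
  x = 10: rhs = 3, matching y values: 5, 6 (2 points).
Total affine count: 9.
Full point count |E(F_11)| = 9 + 1 = 10.
Hasse bound: |10 − (11+1)| = |-2| = 2 ≤ 2√11 ≈ 6.6332 ✓.


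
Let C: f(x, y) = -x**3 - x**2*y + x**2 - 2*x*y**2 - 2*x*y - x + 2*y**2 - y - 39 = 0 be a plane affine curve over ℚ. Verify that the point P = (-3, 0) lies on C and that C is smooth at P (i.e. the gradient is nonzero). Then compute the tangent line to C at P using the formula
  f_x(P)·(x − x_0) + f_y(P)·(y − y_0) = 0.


Tangent line at P: -34*x - 4*y - 102 = 0.

Step 1: f(-3, 0) = 0, so P lies on C.
Step 2: partial derivatives
  f_x(x, y) = -3*x**2 - 2*x*y + 2*x - 2*y**2 - 2*y - 1, f_y(x, y) = -x**2 - 4*x*y - 2*x + 4*y - 1.
  f_x(P) = -34, f_y(P) = -4 (gradient nonzero, so P is smooth).
Step 3: tangent line at P: -34·(x − -3) + -4·(y − 0) = 0.
Expanding: -34*x - 4*y - 102 = 0.


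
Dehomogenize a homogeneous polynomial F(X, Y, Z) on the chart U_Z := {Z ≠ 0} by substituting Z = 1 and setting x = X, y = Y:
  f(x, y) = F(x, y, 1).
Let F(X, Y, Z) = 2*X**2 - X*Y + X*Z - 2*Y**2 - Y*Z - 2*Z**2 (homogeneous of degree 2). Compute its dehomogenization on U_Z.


f(x, y) = 2*x**2 - x*y + x - 2*y**2 - y - 2

On U_Z we set Z = 1. Each monomial c·X^i·Y^j·Z^k in F becomes c·x^i·y^j·1^k = c·x^i·y^j.
Substituting Z = 1: F(X, Y, 1) = 2*x**2 - x*y + x - 2*y**2 - y - 2.
Note: deg(f) ≤ deg(F) = 2; strict inequality happens when F is divisible by Z (lost terms).


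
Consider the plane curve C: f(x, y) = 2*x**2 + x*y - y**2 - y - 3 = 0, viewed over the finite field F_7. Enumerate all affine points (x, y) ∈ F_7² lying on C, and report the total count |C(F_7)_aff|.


Affine F_7-points: {(2, 4), (3, 4), (3, 5), (5, 5), (5, 6), (6, 6)}; count = 6.

For each of the 49 pairs (x, y) ∈ F_7², evaluate f(x, y) mod 7. Record the zeros.
  x = 0: [0↦4, 1↦2, 2↦5, 3↦6, 4↦5, 5↦2, 6↦4]  zeros at y ∈ ∅
  x = 1: [0↦6, 1↦5, 2↦2, 3↦4, 4↦4, 5↦2, 6↦5]  zeros at y ∈ ∅
  x = 2: [0↦5, 1↦5, 2↦3, 3↦6, 4↦0, 5↦6, 6↦3]  zeros at y ∈ {4}
  x = 3: [0↦1, 1↦2, 2↦1, 3↦5, 4↦0, 5↦0, 6↦5]  zeros at y ∈ {4, 5}
  x = 4: [0↦1, 1↦3, 2↦3, 3↦1, 4↦4, 5↦5, 6↦4]  zeros at y ∈ ∅
  x = 5: [0↦5, 1↦1, 2↦2, 3↦1, 4↦5, 5↦0, 6↦0]  zeros at y ∈ {5, 6}
  x = 6: [0↦6, 1↦3, 2↦5, 3↦5, 4↦3, 5↦6, 6↦0]  zeros at y ∈ {6}
Collecting zeros: affine points = {(2, 4), (3, 4), (3, 5), (5, 5), (5, 6), (6, 6)}.
Total count |C(F_7)_aff| = 6.


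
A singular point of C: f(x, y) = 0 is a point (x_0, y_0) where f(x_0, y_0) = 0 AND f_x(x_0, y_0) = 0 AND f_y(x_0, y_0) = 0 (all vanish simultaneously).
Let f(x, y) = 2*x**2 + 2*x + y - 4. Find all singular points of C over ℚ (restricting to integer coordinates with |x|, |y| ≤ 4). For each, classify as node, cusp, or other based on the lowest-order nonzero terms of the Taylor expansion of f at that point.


No singular points in the scanned grid; C is smooth there.

Compute partial derivatives:
  f_x = 4*x + 2.
  f_y = 1.
f_y = 1 is a nonzero constant, so f_y never vanishes: no point (x, y) can satisfy f = f_x = f_y = 0. In particular no (x, y) ∈ {−4, ..., 4}² is singular; the curve is smooth.


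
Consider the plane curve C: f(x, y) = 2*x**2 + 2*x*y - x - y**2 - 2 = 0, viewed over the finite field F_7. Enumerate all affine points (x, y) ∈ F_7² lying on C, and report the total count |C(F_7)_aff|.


Affine F_7-points: {(1, 1), (2, 1), (2, 3), (3, 2), (3, 4), (4, 4), (6, 2), (6, 3)}; count = 8.

For each of the 49 pairs (x, y) ∈ F_7², evaluate f(x, y) mod 7. Record the zeros.
  x = 0: [0↦5, 1↦4, 2↦1, 3↦3, 4↦3, 5↦1, 6↦4]  zeros at y ∈ ∅
  x = 1: [0↦6, 1↦0, 2↦6, 3↦3, 4↦5, 5↦5, 6↦3]  zeros at y ∈ {1}
  x = 2: [0↦4, 1↦0, 2↦1, 3↦0, 4↦4, 5↦6, 6↦6]  zeros at y ∈ {1, 3}
  x = 3: [0↦6, 1↦4, 2↦0, 3↦1, 4↦0, 5↦4, 6↦6]  zeros at y ∈ {2, 4}
  x = 4: [0↦5, 1↦5, 2↦3, 3↦6, 4↦0, 5↦6, 6↦3]  zeros at y ∈ {4}
  x = 5: [0↦1, 1↦3, 2↦3, 3↦1, 4↦4, 5↦5, 6↦4]  zeros at y ∈ ∅
  x = 6: [0↦1, 1↦5, 2↦0, 3↦0, 4↦5, 5↦1, 6↦2]  zeros at y ∈ {2, 3}
Collecting zeros: affine points = {(1, 1), (2, 1), (2, 3), (3, 2), (3, 4), (4, 4), (6, 2), (6, 3)}.
Total count |C(F_7)_aff| = 8.


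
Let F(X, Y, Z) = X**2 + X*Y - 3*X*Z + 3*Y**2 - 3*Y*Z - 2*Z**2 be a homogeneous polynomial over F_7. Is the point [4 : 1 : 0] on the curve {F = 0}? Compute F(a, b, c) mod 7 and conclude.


F(4,1,0) ≡ 2 (mod 7); P is NOT on the curve.

Evaluate F(4, 1, 0) term-by-term (mod 7).
  X**2 ↦ 1·16·1·1 = 16
  X*Y ↦ 1·4·1·1 = 4
  -3*X*Z ↦ -3·4·1·0 = 0
  3*Y**2 ↦ 3·1·1·1 = 3
  -3*Y*Z ↦ -3·1·1·0 = 0
  -2*Z**2 ↦ -2·1·1·0 = 0
Sum: F(4, 1, 0) = (16) + (4) + (0) + (3) + (0) + (0) = 23.
Reducing mod 7: 23 ≡ 2 (mod 7).
Since F(a, b, c) ≡ 2 ≠ 0 (mod 7), P does NOT lie on the curve.


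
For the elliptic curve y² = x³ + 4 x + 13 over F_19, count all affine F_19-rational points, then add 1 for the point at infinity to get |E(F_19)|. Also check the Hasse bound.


Affine points = {(4, 6), (4, 13), (5, 5), (5, 14), (6, 5), (6, 14), (7, 2), (7, 17), (8, 5), (8, 14), (11, 1), (11, 18), (13, 1), (13, 18), (14, 1), (14, 18), (15, 3), (15, 16), (17, 4), (17, 15)}; affine count = 20; |E(F_19)| = 21.

Discriminant check: Δ ∝ 4a³ + 27b² = 4·4³ + 27·13² = 4·64 + 27·169 ≡ 12 (mod 19). Nonzero ⇒ E is nonsingular.
For each x ∈ F_19, compute rhs = x³ + 4·x + 13 mod 19, then count y ∈ F_19 with y² ≡ rhs.
  x = 0: rhs = 13, matching y values: none (0 points).
  x = 1: rhs = 18, matching y values: none (0 points).
  x = 2: rhs = 10, matching y values: none (0 points).
  x = 3: rhs = 14, matching y values: none (0 points).
  x = 4: rhs = 17, matching y values: 6, 13 (2 points).
  x = 5: rhs = 6, matching y values: 5, 14 (2 points).
  x = 6: rhs = 6, matching y values: 5, 14 (2 points).
  x = 7: rhs = 4, matching y values: 2, 17 (2 points).
  x = 8: rhs = 6, matching y values: 5, 14 (2 points).
  x = 9: rhs = 18, matching y values: none (0 points).
  x = 10: rhs = 8, matching y values: none (0 points).
  x = 11: rhs = 1, matching y values: 1, 18 (2 points).
  x = 12: rhs = 3, matching y values: none (0 points).
  x = 13: rhs = 1, matching y values: 1, 18 (2 points).
  x = 14: rhs = 1, matching y values: 1, 18 (2 points).
  x = 15: rhs = 9, matching y values: 3, 16 (2 points).
  x = 16: rhs = 12, matching y values: none (0 points).
  x = 17: rhs = 16, matching y values: 4, 15 (2 points).
  x = 18: rhs = 8, matching y values: none (0 points).
Total affine count: 20.
Full point count |E(F_19)| = 20 + 1 = 21.
Hasse bound: |21 − (19+1)| = |1| = 1 ≤ 2√19 ≈ 8.7178 ✓.


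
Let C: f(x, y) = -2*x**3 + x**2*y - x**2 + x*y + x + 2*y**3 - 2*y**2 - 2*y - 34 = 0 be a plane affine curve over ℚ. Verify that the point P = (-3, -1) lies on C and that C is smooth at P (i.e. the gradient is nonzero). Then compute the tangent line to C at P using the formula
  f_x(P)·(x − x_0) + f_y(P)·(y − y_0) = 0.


Tangent line at P: -42*x + 14*y - 112 = 0.

Step 1: f(-3, -1) = 0, so P lies on C.
Step 2: partial derivatives
  f_x(x, y) = -6*x**2 + 2*x*y - 2*x + y + 1, f_y(x, y) = x**2 + x + 6*y**2 - 4*y - 2.
  f_x(P) = -42, f_y(P) = 14 (gradient nonzero, so P is smooth).
Step 3: tangent line at P: -42·(x − -3) + 14·(y − -1) = 0.
Expanding: -42*x + 14*y - 112 = 0.


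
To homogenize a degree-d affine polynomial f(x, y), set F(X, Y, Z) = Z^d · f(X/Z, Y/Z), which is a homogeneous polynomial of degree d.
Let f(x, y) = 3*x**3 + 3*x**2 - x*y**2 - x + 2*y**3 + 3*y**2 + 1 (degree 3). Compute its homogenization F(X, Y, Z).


F(X, Y, Z) = 3*X**3 + 3*X**2*Z - X*Y**2 - X*Z**2 + 2*Y**3 + 3*Y**2*Z + Z**3

deg(f) = 3.
Substitute x = X/Z, y = Y/Z into f, then multiply by Z^3.
  monomial 3·x^3·y^0 ↦ 3·X^3·Y^0·Z^0.
  monomial 3·x^2·y^0 ↦ 3·X^2·Y^0·Z^1.
  monomial -1·x^1·y^2 ↦ -1·X^1·Y^2·Z^0.
  monomial -1·x^1·y^0 ↦ -1·X^1·Y^0·Z^2.
  monomial 2·x^0·y^3 ↦ 2·X^0·Y^3·Z^0.
  monomial 3·x^0·y^2 ↦ 3·X^0·Y^2·Z^1.
  monomial 1·x^0·y^0 ↦ 1·X^0·Y^0·Z^3.
Collecting: F(X, Y, Z) = 3*X**3 + 3*X**2*Z - X*Y**2 - X*Z**2 + 2*Y**3 + 3*Y**2*Z + Z**3.


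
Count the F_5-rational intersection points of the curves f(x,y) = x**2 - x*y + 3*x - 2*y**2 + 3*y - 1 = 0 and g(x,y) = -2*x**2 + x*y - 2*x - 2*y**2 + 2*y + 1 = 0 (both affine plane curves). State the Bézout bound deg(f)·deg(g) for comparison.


Common zeros: {(3, 1), (3, 4)}; count = 2; Bézout bound = 4.

deg(f) = 2, deg(g) = 2, so Bézout bound = 4.
Scan x ∈ F_5. For each x, list the y ∈ F_5 with f(x, y) ≡ 0 and those with g(x, y) ≡ 0 (mod 5); the common zeros in that column are the intersection.
  x = 0: f ≡ 0 at y ∈ {1, 3}; g ≡ 0 at y ∈ ∅; common: ∅.
  x = 1: f ≡ 0 at y ∈ ∅; g ≡ 0 at y ∈ {2}; common: ∅.
  x = 2: f ≡ 0 at y ∈ ∅; g ≡ 0 at y ∈ ∅; common: ∅.
  x = 3: f ≡ 0 at y ∈ {1, 4}; g ≡ 0 at y ∈ {1, 4}; common: {1, 4}.
  x = 4: f ≡ 0 at y ∈ ∅; g ≡ 0 at y ∈ {1, 2}; common: ∅.
Collecting: common zeros = {(3, 1), (3, 4)}, so the count is 2.
Comparison with the Bézout bound: 2 ≤ 4 = deg(f)·deg(g), as expected for curves with no common component (the affine F_5-count falls short of the bound because intersections may lie at infinity, over extension fields, or carry multiplicity).


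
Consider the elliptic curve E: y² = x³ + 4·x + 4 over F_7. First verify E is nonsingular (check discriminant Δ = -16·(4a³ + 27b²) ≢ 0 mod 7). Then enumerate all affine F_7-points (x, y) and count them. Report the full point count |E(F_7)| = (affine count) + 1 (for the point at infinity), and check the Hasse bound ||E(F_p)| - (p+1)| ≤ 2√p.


Affine points = {(0, 2), (0, 5), (1, 3), (1, 4), (3, 1), (3, 6), (4, 0), (5, 3), (5, 4)}; affine count = 9; |E(F_7)| = 10.

Discriminant check: Δ ∝ 4a³ + 27b² = 4·4³ + 27·4² = 4·64 + 27·16 ≡ 2 (mod 7). Nonzero ⇒ E is nonsingular.
For each x ∈ F_7, compute rhs = x³ + 4·x + 4 mod 7, then count y ∈ F_7 with y² ≡ rhs.
  x = 0: rhs = 4, matching y values: 2, 5 (2 points).
  x = 1: rhs = 2, matching y values: 3, 4 (2 points).
  x = 2: rhs = 6, matching y values: none (0 points).
  x = 3: rhs = 1, matching y values: 1, 6 (2 points).
  x = 4: rhs = 0, matching y values: 0 (1 points).
  x = 5: rhs = 2, matching y values: 3, 4 (2 points).
  x = 6: rhs = 6, matching y values: none (0 points).
Total affine count: 9.
Full point count |E(F_7)| = 9 + 1 = 10.
Hasse bound: |10 − (7+1)| = |2| = 2 ≤ 2√7 ≈ 5.2915 ✓.


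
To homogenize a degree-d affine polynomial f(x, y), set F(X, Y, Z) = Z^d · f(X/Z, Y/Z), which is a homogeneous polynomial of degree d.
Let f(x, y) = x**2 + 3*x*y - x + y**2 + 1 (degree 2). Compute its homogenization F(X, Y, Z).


F(X, Y, Z) = X**2 + 3*X*Y - X*Z + Y**2 + Z**2

deg(f) = 2.
Substitute x = X/Z, y = Y/Z into f, then multiply by Z^2.
  monomial 1·x^2·y^0 ↦ 1·X^2·Y^0·Z^0.
  monomial 3·x^1·y^1 ↦ 3·X^1·Y^1·Z^0.
  monomial -1·x^1·y^0 ↦ -1·X^1·Y^0·Z^1.
  monomial 1·x^0·y^2 ↦ 1·X^0·Y^2·Z^0.
  monomial 1·x^0·y^0 ↦ 1·X^0·Y^0·Z^2.
Collecting: F(X, Y, Z) = X**2 + 3*X*Y - X*Z + Y**2 + Z**2.


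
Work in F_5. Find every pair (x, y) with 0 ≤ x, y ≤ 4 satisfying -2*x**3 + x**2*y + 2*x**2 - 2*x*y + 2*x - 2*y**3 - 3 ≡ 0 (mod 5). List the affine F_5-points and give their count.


Affine F_5-points: {(0, 1), (2, 4), (4, 1)}; count = 3.

For each of the 25 pairs (x, y) ∈ F_5², evaluate f(x, y) mod 5. Record the zeros.
  x = 0: [0↦2, 1↦0, 2↦1, 3↦3, 4↦4]  zeros at y ∈ {1}
  x = 1: [0↦4, 1↦1, 2↦1, 3↦2, 4↦2]  zeros at y ∈ ∅
  x = 2: [0↦3, 1↦1, 2↦2, 3↦4, 4↦0]  zeros at y ∈ {4}
  x = 3: [0↦2, 1↦3, 2↦2, 3↦2, 4↦1]  zeros at y ∈ ∅
  x = 4: [0↦4, 1↦0, 2↦4, 3↦4, 4↦3]  zeros at y ∈ {1}
Collecting zeros: affine points = {(0, 1), (2, 4), (4, 1)}.
Total count |C(F_5)_aff| = 3.


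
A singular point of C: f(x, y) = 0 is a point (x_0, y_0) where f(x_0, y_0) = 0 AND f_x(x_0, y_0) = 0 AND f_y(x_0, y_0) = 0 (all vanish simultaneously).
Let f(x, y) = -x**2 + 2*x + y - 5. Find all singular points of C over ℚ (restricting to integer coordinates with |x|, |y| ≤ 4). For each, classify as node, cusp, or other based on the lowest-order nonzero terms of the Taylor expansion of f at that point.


No singular points in the scanned grid; C is smooth there.

Compute partial derivatives:
  f_x = 2 - 2*x.
  f_y = 1.
f_y = 1 is a nonzero constant, so f_y never vanishes: no point (x, y) can satisfy f = f_x = f_y = 0. In particular no (x, y) ∈ {−4, ..., 4}² is singular; the curve is smooth.


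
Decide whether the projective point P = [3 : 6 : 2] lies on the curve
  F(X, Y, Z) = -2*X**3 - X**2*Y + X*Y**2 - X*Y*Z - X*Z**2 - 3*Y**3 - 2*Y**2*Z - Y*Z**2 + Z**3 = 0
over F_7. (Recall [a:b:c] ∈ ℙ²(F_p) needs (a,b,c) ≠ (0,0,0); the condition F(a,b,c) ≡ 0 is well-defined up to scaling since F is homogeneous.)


F(3,6,2) ≡ 5 (mod 7); P is NOT on the curve.

Evaluate F(3, 6, 2) term-by-term (mod 7).
  -2*X**3 ↦ -2·27·1·1 = -54
  -X**2*Y ↦ -1·9·6·1 = -54
  X*Y**2 ↦ 1·3·36·1 = 108
  -X*Y*Z ↦ -1·3·6·2 = -36
  -X*Z**2 ↦ -1·3·1·4 = -12
  -3*Y**3 ↦ -3·1·216·1 = -648
  -2*Y**2*Z ↦ -2·1·36·2 = -144
  -Y*Z**2 ↦ -1·1·6·4 = -24
  Z**3 ↦ 1·1·1·8 = 8
Sum: F(3, 6, 2) = (-54) + (-54) + (108) + (-36) + (-12) + (-648) + (-144) + (-24) + (8) = -856.
Reducing mod 7: -856 ≡ 5 (mod 7).
Since F(a, b, c) ≡ 5 ≠ 0 (mod 7), P does NOT lie on the curve.


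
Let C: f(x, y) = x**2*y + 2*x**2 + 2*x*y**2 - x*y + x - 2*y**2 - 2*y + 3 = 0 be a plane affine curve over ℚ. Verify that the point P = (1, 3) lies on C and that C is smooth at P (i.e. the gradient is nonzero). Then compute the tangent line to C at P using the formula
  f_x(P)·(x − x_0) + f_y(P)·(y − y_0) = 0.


Tangent line at P: 26*x - 2*y - 20 = 0.

Step 1: f(1, 3) = 0, so P lies on C.
Step 2: partial derivatives
  f_x(x, y) = 2*x*y + 4*x + 2*y**2 - y + 1, f_y(x, y) = x**2 + 4*x*y - x - 4*y - 2.
  f_x(P) = 26, f_y(P) = -2 (gradient nonzero, so P is smooth).
Step 3: tangent line at P: 26·(x − 1) + -2·(y − 3) = 0.
Expanding: 26*x - 2*y - 20 = 0.


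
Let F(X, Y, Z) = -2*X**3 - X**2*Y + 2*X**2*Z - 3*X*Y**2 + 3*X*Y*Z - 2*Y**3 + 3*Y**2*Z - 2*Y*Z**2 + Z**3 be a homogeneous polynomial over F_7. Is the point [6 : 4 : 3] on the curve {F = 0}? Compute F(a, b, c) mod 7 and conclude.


F(6,4,3) ≡ 1 (mod 7); P is NOT on the curve.

Evaluate F(6, 4, 3) term-by-term (mod 7).
  -2*X**3 ↦ -2·216·1·1 = -432
  -X**2*Y ↦ -1·36·4·1 = -144
  2*X**2*Z ↦ 2·36·1·3 = 216
  -3*X*Y**2 ↦ -3·6·16·1 = -288
  3*X*Y*Z ↦ 3·6·4·3 = 216
  -2*Y**3 ↦ -2·1·64·1 = -128
  3*Y**2*Z ↦ 3·1·16·3 = 144
  -2*Y*Z**2 ↦ -2·1·4·9 = -72
  Z**3 ↦ 1·1·1·27 = 27
Sum: F(6, 4, 3) = (-432) + (-144) + (216) + (-288) + (216) + (-128) + (144) + (-72) + (27) = -461.
Reducing mod 7: -461 ≡ 1 (mod 7).
Since F(a, b, c) ≡ 1 ≠ 0 (mod 7), P does NOT lie on the curve.


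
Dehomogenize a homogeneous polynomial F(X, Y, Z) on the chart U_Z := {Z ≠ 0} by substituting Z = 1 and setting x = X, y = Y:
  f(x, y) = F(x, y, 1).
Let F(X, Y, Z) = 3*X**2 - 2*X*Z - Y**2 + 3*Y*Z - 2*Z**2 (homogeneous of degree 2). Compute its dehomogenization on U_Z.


f(x, y) = 3*x**2 - 2*x - y**2 + 3*y - 2

On U_Z we set Z = 1. Each monomial c·X^i·Y^j·Z^k in F becomes c·x^i·y^j·1^k = c·x^i·y^j.
Substituting Z = 1: F(X, Y, 1) = 3*x**2 - 2*x - y**2 + 3*y - 2.
Note: deg(f) ≤ deg(F) = 2; strict inequality happens when F is divisible by Z (lost terms).


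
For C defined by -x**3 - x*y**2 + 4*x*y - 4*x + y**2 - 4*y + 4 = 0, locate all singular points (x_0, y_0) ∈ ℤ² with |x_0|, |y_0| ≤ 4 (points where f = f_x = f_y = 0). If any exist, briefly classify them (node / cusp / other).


Singular points: {(0, 2)}; classification: cusp.

Compute partial derivatives:
  f_x = -3*x**2 - y**2 + 4*y - 4.
  f_y = -2*x*y + 4*x + 2*y - 4.
Scan x_0 ∈ {−4, ..., 4}. For each x_0, f_y(x_0, y) is a polynomial in y; find its integer roots y ∈ {−4, ..., 4}, then test f_x and f at those candidates.
  x = -4: f_y(-4, y) = 10*y - 20; vanishes at y ∈ {2}. (-4, 2): f_x = -48 ≠ 0.
  x = -3: f_y(-3, y) = 8*y - 16; vanishes at y ∈ {2}. (-3, 2): f_x = -27 ≠ 0.
  x = -2: f_y(-2, y) = 6*y - 12; vanishes at y ∈ {2}. (-2, 2): f_x = -12 ≠ 0.
  x = -1: f_y(-1, y) = 4*y - 8; vanishes at y ∈ {2}. (-1, 2): f_x = -3 ≠ 0.
  x = 0: f_y(0, y) = 2*y - 4; vanishes at y ∈ {2}. (0, 2): f_x = 0, f = 0 — SINGULAR.
  x = 1: f_y(1, y) = 0; vanishes at y ∈ {-4, -3, -2, -1, 0, 1, 2, 3, 4}. (1, -4): f_x = -39 ≠ 0; (1, -3): f_x = -28 ≠ 0; (1, -2): f_x = -19 ≠ 0; (1, -1): f_x = -12 ≠ 0; (1, 0): f_x = -7 ≠ 0; (1, 1): f_x = -4 ≠ 0; (1, 2): f_x = -3 ≠ 0; (1, 3): f_x = -4 ≠ 0; (1, 4): f_x = -7 ≠ 0.
  x = 2: f_y(2, y) = 4 - 2*y; vanishes at y ∈ {2}. (2, 2): f_x = -12 ≠ 0.
  x = 3: f_y(3, y) = 8 - 4*y; vanishes at y ∈ {2}. (3, 2): f_x = -27 ≠ 0.
  x = 4: f_y(4, y) = 12 - 6*y; vanishes at y ∈ {2}. (4, 2): f_x = -48 ≠ 0.
Only singular point on the grid: (0, 2).
Classify: substitute x = 0 + u, y = 2 + v and expand: f = -u**3 - u*v**2 + v**2.
No constant or linear terms (consistent with a singular point). Quadratic part: v**2. Cubic part: -u**3 - u*v**2.
The quadratic part v**2 is a perfect square, so there is a single (double) tangent line v = 0, i.e. y = 2. Restricting the cubic part to that line (v = 0) leaves -u**3 ≠ 0, so f is not divisible by v and the branch is v² ≈ u**3 to lowest order — this is a cusp.
Classification: cusp.


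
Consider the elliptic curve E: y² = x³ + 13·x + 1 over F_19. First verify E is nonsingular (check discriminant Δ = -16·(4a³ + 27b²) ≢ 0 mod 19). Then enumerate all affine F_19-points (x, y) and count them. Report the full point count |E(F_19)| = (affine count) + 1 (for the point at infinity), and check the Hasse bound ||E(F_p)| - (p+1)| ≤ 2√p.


Affine points = {(0, 1), (0, 18), (2, 4), (2, 15), (5, 1), (5, 18), (7, 6), (7, 13), (8, 3), (8, 16), (9, 7), (9, 12), (12, 2), (12, 17), (13, 7), (13, 12), (14, 1), (14, 18), (16, 7), (16, 12), (17, 9), (17, 10), (18, 5), (18, 14)}; affine count = 24; |E(F_19)| = 25.

Discriminant check: Δ ∝ 4a³ + 27b² = 4·13³ + 27·1² = 4·2197 + 27·1 ≡ 18 (mod 19). Nonzero ⇒ E is nonsingular.
For each x ∈ F_19, compute rhs = x³ + 13·x + 1 mod 19, then count y ∈ F_19 with y² ≡ rhs.
  x = 0: rhs = 1, matching y values: 1, 18 (2 points).
  x = 1: rhs = 15, matching y values: none (0 points).
  x = 2: rhs = 16, matching y values: 4, 15 (2 points).
  x = 3: rhs = 10, matching y values: none (0 points).
  x = 4: rhs = 3, matching y values: none (0 points).
  x = 5: rhs = 1, matching y values: 1, 18 (2 points).
  x = 6: rhs = 10, matching y values: none (0 points).
  x = 7: rhs = 17, matching y values: 6, 13 (2 points).
  x = 8: rhs = 9, matching y values: 3, 16 (2 points).
  x = 9: rhs = 11, matching y values: 7, 12 (2 points).
  x = 10: rhs = 10, matching y values: none (0 points).
  x = 11: rhs = 12, matching y values: none (0 points).
  x = 12: rhs = 4, matching y values: 2, 17 (2 points).
  x = 13: rhs = 11, matching y values: 7, 12 (2 points).
  x = 14: rhs = 1, matching y values: 1, 18 (2 points).
  x = 15: rhs = 18, matching y values: none (0 points).
  x = 16: rhs = 11, matching y values: 7, 12 (2 points).
  x = 17: rhs = 5, matching y values: 9, 10 (2 points).
  x = 18: rhs = 6, matching y values: 5, 14 (2 points).
Total affine count: 24.
Full point count |E(F_19)| = 24 + 1 = 25.
Hasse bound: |25 − (19+1)| = |5| = 5 ≤ 2√19 ≈ 8.7178 ✓.


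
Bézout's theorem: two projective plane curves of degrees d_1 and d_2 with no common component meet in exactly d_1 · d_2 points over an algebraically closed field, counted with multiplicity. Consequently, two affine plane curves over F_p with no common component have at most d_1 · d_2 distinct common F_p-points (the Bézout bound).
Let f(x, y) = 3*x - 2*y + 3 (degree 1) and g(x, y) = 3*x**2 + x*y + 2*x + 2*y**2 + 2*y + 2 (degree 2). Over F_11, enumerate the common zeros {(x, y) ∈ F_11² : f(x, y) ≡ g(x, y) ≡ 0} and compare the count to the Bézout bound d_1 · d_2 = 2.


Common zeros: {(8, 8)}; count = 1; Bézout bound = 2.

deg(f) = 1, deg(g) = 2, so Bézout bound = 2.
Scan x ∈ F_11. For each x, list the y ∈ F_11 with f(x, y) ≡ 0 and those with g(x, y) ≡ 0 (mod 11); the common zeros in that column are the intersection.
  x = 0: f ≡ 0 at y ∈ {7}; g ≡ 0 at y ∈ ∅; common: ∅.
  x = 1: f ≡ 0 at y ∈ {3}; g ≡ 0 at y ∈ ∅; common: ∅.
  x = 2: f ≡ 0 at y ∈ {10}; g ≡ 0 at y ∈ {4, 5}; common: ∅.
  x = 3: f ≡ 0 at y ∈ {6}; g ≡ 0 at y ∈ {5, 9}; common: ∅.
  x = 4: f ≡ 0 at y ∈ {2}; g ≡ 0 at y ∈ {1, 7}; common: ∅.
  x = 5: f ≡ 0 at y ∈ {9}; g ≡ 0 at y ∈ ∅; common: ∅.
  x = 6: f ≡ 0 at y ∈ {5}; g ≡ 0 at y ∈ {1, 6}; common: ∅.
  x = 7: f ≡ 0 at y ∈ {1}; g ≡ 0 at y ∈ {4, 8}; common: ∅.
  x = 8: f ≡ 0 at y ∈ {8}; g ≡ 0 at y ∈ {8, 9}; common: {8}.
  x = 9: f ≡ 0 at y ∈ {4}; g ≡ 0 at y ∈ ∅; common: ∅.
  x = 10: f ≡ 0 at y ∈ {0}; g ≡ 0 at y ∈ ∅; common: ∅.
Collecting: common zeros = {(8, 8)}, so the count is 1.
Comparison with the Bézout bound: 1 ≤ 2 = deg(f)·deg(g), as expected for curves with no common component (the affine F_11-count falls short of the bound because intersections may lie at infinity, over extension fields, or carry multiplicity).


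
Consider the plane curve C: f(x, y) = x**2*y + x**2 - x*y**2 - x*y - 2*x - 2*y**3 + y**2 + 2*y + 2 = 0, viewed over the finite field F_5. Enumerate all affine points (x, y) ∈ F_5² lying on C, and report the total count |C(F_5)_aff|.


Affine F_5-points: {(2, 2), (3, 0), (4, 0), (4, 2), (4, 4)}; count = 5.

For each of the 25 pairs (x, y) ∈ F_5², evaluate f(x, y) mod 5. Record the zeros.
  x = 0: [0↦2, 1↦3, 2↦4, 3↦3, 4↦3]  zeros at y ∈ ∅
  x = 1: [0↦1, 1↦1, 2↦4, 3↦3, 4↦1]  zeros at y ∈ ∅
  x = 2: [0↦2, 1↦3, 2↦0, 3↦1, 4↦4]  zeros at y ∈ {2}
  x = 3: [0↦0, 1↦4, 2↦2, 3↦2, 4↦2]  zeros at y ∈ {0}
  x = 4: [0↦0, 1↦4, 2↦0, 3↦1, 4↦0]  zeros at y ∈ {0, 2, 4}
Collecting zeros: affine points = {(2, 2), (3, 0), (4, 0), (4, 2), (4, 4)}.
Total count |C(F_5)_aff| = 5.


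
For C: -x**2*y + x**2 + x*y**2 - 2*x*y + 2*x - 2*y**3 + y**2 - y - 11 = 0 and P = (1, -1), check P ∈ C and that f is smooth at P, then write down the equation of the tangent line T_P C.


Tangent line at P: 9*x - 14*y - 23 = 0.

Step 1: f(1, -1) = 0, so P lies on C.
Step 2: partial derivatives
  f_x(x, y) = -2*x*y + 2*x + y**2 - 2*y + 2, f_y(x, y) = -x**2 + 2*x*y - 2*x - 6*y**2 + 2*y - 1.
  f_x(P) = 9, f_y(P) = -14 (gradient nonzero, so P is smooth).
Step 3: tangent line at P: 9·(x − 1) + -14·(y − -1) = 0.
Expanding: 9*x - 14*y - 23 = 0.


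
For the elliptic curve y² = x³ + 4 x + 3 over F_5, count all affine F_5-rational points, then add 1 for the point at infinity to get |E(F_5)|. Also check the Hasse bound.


Affine points = {(2, 2), (2, 3)}; affine count = 2; |E(F_5)| = 3.

Discriminant check: Δ ∝ 4a³ + 27b² = 4·4³ + 27·3² = 4·64 + 27·9 ≡ 4 (mod 5). Nonzero ⇒ E is nonsingular.
For each x ∈ F_5, compute rhs = x³ + 4·x + 3 mod 5, then count y ∈ F_5 with y² ≡ rhs.
  x = 0: rhs = 3, matching y values: none (0 points).
  x = 1: rhs = 3, matching y values: none (0 points).
  x = 2: rhs = 4, matching y values: 2, 3 (2 points).
  x = 3: rhs = 2, matching y values: none (0 points).
  x = 4: rhs = 3, matching y values: none (0 points).
Total affine count: 2.
Full point count |E(F_5)| = 2 + 1 = 3.
Hasse bound: |3 − (5+1)| = |-3| = 3 ≤ 2√5 ≈ 4.4721 ✓.


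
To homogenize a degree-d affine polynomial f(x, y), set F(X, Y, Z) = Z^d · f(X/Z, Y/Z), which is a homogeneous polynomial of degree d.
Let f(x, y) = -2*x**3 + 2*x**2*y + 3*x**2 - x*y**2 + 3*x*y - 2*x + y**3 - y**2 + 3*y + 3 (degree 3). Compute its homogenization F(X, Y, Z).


F(X, Y, Z) = -2*X**3 + 2*X**2*Y + 3*X**2*Z - X*Y**2 + 3*X*Y*Z - 2*X*Z**2 + Y**3 - Y**2*Z + 3*Y*Z**2 + 3*Z**3

deg(f) = 3.
Substitute x = X/Z, y = Y/Z into f, then multiply by Z^3.
  monomial -2·x^3·y^0 ↦ -2·X^3·Y^0·Z^0.
  monomial 2·x^2·y^1 ↦ 2·X^2·Y^1·Z^0.
  monomial 3·x^2·y^0 ↦ 3·X^2·Y^0·Z^1.
  monomial -1·x^1·y^2 ↦ -1·X^1·Y^2·Z^0.
  monomial 3·x^1·y^1 ↦ 3·X^1·Y^1·Z^1.
  monomial -2·x^1·y^0 ↦ -2·X^1·Y^0·Z^2.
  monomial 1·x^0·y^3 ↦ 1·X^0·Y^3·Z^0.
  monomial -1·x^0·y^2 ↦ -1·X^0·Y^2·Z^1.
  monomial 3·x^0·y^1 ↦ 3·X^0·Y^1·Z^2.
  monomial 3·x^0·y^0 ↦ 3·X^0·Y^0·Z^3.
Collecting: F(X, Y, Z) = -2*X**3 + 2*X**2*Y + 3*X**2*Z - X*Y**2 + 3*X*Y*Z - 2*X*Z**2 + Y**3 - Y**2*Z + 3*Y*Z**2 + 3*Z**3.


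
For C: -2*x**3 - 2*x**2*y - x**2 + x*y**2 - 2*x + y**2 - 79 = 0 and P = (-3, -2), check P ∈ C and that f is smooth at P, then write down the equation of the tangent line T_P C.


Tangent line at P: -70*x - 10*y - 230 = 0.

Step 1: f(-3, -2) = 0, so P lies on C.
Step 2: partial derivatives
  f_x(x, y) = -6*x**2 - 4*x*y - 2*x + y**2 - 2, f_y(x, y) = -2*x**2 + 2*x*y + 2*y.
  f_x(P) = -70, f_y(P) = -10 (gradient nonzero, so P is smooth).
Step 3: tangent line at P: -70·(x − -3) + -10·(y − -2) = 0.
Expanding: -70*x - 10*y - 230 = 0.


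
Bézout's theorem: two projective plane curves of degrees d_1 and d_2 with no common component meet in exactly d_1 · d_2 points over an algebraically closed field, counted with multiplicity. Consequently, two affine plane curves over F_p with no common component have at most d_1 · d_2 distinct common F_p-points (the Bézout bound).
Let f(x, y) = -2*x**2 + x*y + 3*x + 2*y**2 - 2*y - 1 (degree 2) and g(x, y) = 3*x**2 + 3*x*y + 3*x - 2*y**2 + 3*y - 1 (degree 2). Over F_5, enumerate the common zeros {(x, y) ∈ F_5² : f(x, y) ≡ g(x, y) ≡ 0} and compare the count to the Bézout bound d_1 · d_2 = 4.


Common zeros: {(1, 0), (1, 3), (3, 0)}; count = 3; Bézout bound = 4.

deg(f) = 2, deg(g) = 2, so Bézout bound = 4.
Scan x ∈ F_5. For each x, list the y ∈ F_5 with f(x, y) ≡ 0 and those with g(x, y) ≡ 0 (mod 5); the common zeros in that column are the intersection.
  x = 0: f ≡ 0 at y ∈ ∅; g ≡ 0 at y ∈ {1, 3}; common: ∅.
  x = 1: f ≡ 0 at y ∈ {0, 3}; g ≡ 0 at y ∈ {0, 3}; common: {0, 3}.
  x = 2: f ≡ 0 at y ∈ {2, 3}; g ≡ 0 at y ∈ ∅; common: ∅.
  x = 3: f ≡ 0 at y ∈ {0, 2}; g ≡ 0 at y ∈ {0, 1}; common: {0}.
  x = 4: f ≡ 0 at y ∈ ∅; g ≡ 0 at y ∈ ∅; common: ∅.
Collecting: common zeros = {(1, 0), (1, 3), (3, 0)}, so the count is 3.
Comparison with the Bézout bound: 3 ≤ 4 = deg(f)·deg(g), as expected for curves with no common component (the affine F_5-count falls short of the bound because intersections may lie at infinity, over extension fields, or carry multiplicity).
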